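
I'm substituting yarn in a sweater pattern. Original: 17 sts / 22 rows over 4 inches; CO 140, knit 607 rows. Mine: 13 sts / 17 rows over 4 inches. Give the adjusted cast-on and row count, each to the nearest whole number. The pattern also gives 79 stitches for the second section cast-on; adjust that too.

Stitches: 140 × 13/17 = 107.06 → 107.
Rows: 607 × 17/22 = 469.05 → 469.
second section cast-on: 79 × 13/17 = 60.41 → 60.

Cast on 107 stitches; work 469 rows; second section cast-on 60 stitches.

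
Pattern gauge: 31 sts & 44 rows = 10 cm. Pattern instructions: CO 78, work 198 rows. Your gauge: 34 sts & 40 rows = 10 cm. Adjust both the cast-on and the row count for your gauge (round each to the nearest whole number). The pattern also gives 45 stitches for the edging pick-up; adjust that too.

Stitches: 78 × 34/31 = 85.55 → 86.
Rows: 198 × 40/44 = 180.00 → 180.
edging pick-up: 45 × 34/31 = 49.35 → 49.

Cast on 86 stitches; work 180 rows; edging pick-up 49 stitches.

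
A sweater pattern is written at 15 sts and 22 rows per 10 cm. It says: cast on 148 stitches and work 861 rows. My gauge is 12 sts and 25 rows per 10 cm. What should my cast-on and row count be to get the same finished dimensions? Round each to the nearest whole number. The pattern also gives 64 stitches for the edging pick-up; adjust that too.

Cast on 118 stitches; work 978 rows; edging pick-up 51 stitches.

Stitches: 148 × 12/15 = 118.40 → 118.
Rows: 861 × 25/22 = 978.41 → 978.
edging pick-up: 64 × 12/15 = 51.20 → 51.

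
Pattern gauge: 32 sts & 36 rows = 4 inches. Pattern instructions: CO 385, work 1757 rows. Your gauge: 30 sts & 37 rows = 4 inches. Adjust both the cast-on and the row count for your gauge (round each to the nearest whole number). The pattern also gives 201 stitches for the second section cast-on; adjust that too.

Cast on 361 stitches; work 1806 rows; second section cast-on 188 stitches.

Stitches: 385 × 30/32 = 360.94 → 361.
Rows: 1757 × 37/36 = 1805.81 → 1806.
second section cast-on: 201 × 30/32 = 188.44 → 188.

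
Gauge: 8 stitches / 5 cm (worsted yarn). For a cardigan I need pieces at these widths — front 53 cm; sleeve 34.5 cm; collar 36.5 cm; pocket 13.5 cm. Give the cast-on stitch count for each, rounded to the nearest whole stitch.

Rate = 8/5 = 1.6 sts per cm.
front: 53 × 1.6 = 84.80 → 85.
sleeve: 34.5 × 1.6 = 55.20 → 55.
collar: 36.5 × 1.6 = 58.40 → 58.
pocket: 13.5 × 1.6 = 21.60 → 22.

front 85; sleeve 55; collar 58; pocket 22.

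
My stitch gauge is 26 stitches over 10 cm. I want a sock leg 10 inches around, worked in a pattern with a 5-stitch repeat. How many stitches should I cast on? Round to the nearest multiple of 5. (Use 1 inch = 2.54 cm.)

CO 65 sts.

10 in = 10 × 2.54 = 25.40 cm.
26 / 10 = 2.6 sts/cm.
25.40 × 2.6 = 66.04 sts.
→ 65.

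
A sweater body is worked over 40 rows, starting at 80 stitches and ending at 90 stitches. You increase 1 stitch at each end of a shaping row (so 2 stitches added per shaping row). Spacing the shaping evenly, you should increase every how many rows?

Increase every 8th row.

Stitches to add: |90 − 80| = 10.
Shaping rows needed: 10 / 2 = 5.
40 rows / 5 = every 8 rows.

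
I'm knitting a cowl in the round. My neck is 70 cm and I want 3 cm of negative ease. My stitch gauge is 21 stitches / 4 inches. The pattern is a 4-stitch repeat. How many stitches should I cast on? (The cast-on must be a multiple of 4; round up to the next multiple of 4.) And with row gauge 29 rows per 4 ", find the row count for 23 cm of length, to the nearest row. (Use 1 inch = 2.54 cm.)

Cast on 140 stitches; work 66 rows.

Finished = 70 − 3 = 67 cm.
67 cm × 1/2.54 = 26.38 inches.
21/4 = 5.25 sts per in; 26.38 × 5.25 = 138.48 sts.
Next multiple of 4 → 140.
23 cm = 9.06 inches; × 7.25 = 65.65 → 66 rows.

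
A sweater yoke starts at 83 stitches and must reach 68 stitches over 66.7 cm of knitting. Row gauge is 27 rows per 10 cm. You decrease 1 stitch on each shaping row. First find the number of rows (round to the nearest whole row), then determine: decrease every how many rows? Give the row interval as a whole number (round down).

Rows = 66.7 × 2.7 = 180.1 → 180 rows.
Stitches to remove: 15 → 15 shaping rows (at 1 st each).
180 / 15 = 12.00 → every 12 rows.

Decrease every 12th row.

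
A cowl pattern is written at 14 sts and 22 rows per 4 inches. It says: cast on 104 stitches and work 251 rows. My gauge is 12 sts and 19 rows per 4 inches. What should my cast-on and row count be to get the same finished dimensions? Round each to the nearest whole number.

Cast on 89 stitches; work 217 rows.

Stitches: 104 × 12/14 = 89.14 → 89.
Rows: 251 × 19/22 = 216.77 → 217.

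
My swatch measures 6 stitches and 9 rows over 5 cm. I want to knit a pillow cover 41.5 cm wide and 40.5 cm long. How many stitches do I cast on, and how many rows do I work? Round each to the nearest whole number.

Cast on 50 stitches and work 73 rows.

Stitch gauge = 6/5 = 1.2 sts/cm; 41.5 × 1.2 = 49.80 → 50 sts.
Row gauge = 9/5 = 1.8 rows/cm; 40.5 × 1.8 = 72.90 → 73 rows.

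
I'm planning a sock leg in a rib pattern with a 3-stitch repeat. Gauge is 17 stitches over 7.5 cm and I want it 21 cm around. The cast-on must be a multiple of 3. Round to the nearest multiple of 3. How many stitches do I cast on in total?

48 stitches.

17 / 7.5 = 2.267 sts per cm.
21 × 2.267 = 47.60 sts.
Nearest multiple of 3: 48.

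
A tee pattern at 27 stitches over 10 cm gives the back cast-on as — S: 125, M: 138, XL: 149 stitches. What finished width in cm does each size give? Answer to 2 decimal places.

27/10 = 2.7 sts per cm.
S: 125 / 2.7 = 46.296 → 46.30 cm.
M: 138 / 2.7 = 51.111 → 51.11 cm.
XL: 149 / 2.7 = 55.185 → 55.19 cm.

S 46.30 cm; M 51.11 cm; XL 55.19 cm.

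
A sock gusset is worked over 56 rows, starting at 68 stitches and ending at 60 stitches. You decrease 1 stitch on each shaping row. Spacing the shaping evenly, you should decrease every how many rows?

Stitches to remove: |60 − 68| = 8.
Shaping rows needed: 8 / 1 = 8.
56 rows / 8 = every 7 rows.

Decrease every 7th row.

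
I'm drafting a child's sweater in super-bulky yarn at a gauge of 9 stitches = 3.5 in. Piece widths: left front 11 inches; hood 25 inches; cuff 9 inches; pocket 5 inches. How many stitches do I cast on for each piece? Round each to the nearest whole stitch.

Rate = 9/3.5 = 2.571 sts per in.
left front: 11 × 2.571 = 28.29 → 28.
hood: 25 × 2.571 = 64.29 → 64.
cuff: 9 × 2.571 = 23.14 → 23.
pocket: 5 × 2.571 = 12.86 → 13.

left front 28; hood 64; cuff 23; pocket 13.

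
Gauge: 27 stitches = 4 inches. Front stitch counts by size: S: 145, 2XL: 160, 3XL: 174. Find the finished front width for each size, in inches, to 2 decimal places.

27/4 = 6.75 sts per in.
S: 145 / 6.75 = 21.481 → 21.48 in.
2XL: 160 / 6.75 = 23.704 → 23.70 in.
3XL: 174 / 6.75 = 25.778 → 25.78 in.

S 21.48 inches; 2XL 23.70 inches; 3XL 25.78 inches.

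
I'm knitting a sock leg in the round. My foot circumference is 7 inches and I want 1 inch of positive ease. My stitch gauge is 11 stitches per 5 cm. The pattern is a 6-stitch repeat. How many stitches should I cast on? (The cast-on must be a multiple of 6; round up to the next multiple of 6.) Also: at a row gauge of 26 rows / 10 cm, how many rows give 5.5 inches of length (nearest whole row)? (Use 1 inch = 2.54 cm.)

Finished = 7 + 1 = 8 inches.
8 inches × 2.54 = 20.32 cm.
11/5 = 2.2 sts per cm; 20.32 × 2.2 = 44.70 sts.
Next multiple of 6 → 48.
5.5 inches = 13.97 cm; × 2.6 = 36.32 → 36 rows.

Cast on 48 stitches; work 36 rows.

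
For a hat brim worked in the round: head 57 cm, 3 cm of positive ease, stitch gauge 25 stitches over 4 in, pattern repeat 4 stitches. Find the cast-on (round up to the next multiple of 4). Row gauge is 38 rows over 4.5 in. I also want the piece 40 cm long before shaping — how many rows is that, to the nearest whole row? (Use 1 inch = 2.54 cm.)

Finished = 57 + 3 = 60 cm.
60 cm × 1/2.54 = 23.62 inches.
25/4 = 6.25 sts per in; 23.62 × 6.25 = 147.64 sts.
Next multiple of 4 → 148.
40 cm = 15.75 inches; × 8.444 = 132.98 → 133 rows.

Cast on 148 stitches; work 133 rows.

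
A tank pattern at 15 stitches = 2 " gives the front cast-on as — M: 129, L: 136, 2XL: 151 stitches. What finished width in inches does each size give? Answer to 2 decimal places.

15/2 = 7.5 sts per in.
M: 129 / 7.5 = 17.200 → 17.20 in.
L: 136 / 7.5 = 18.133 → 18.13 in.
2XL: 151 / 7.5 = 20.133 → 20.13 in.

M 17.20 inches; L 18.13 inches; 2XL 20.13 inches.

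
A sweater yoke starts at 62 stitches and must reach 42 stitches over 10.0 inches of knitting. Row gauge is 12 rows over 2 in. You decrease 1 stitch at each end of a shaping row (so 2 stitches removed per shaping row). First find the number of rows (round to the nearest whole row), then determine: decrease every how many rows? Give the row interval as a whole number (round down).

Decrease every 6th row.

Rows = 10.0 × 6 = 60.0 → 60 rows.
Stitches to remove: 20 → 10 shaping rows (at 2 st each).
60 / 10 = 6.00 → every 6 rows.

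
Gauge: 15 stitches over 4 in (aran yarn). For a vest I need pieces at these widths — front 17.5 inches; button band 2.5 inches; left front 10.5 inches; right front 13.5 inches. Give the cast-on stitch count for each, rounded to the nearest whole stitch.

front 66; button band 9; left front 39; right front 51.

Rate = 15/4 = 3.75 sts per in.
front: 17.5 × 3.75 = 65.62 → 66.
button band: 2.5 × 3.75 = 9.38 → 9.
left front: 10.5 × 3.75 = 39.38 → 39.
right front: 13.5 × 3.75 = 50.62 → 51.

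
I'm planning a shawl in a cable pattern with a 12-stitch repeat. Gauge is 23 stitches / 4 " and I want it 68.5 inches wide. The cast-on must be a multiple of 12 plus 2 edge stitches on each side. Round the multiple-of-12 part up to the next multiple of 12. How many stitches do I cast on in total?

23 / 4 = 5.75 sts per inch.
68.5 × 5.75 = 393.88 sts.
Less 4 edge sts → 389.88 for the repeat.
Next multiple of 12: 396.
Add back 4 edge sts → 400.

400 stitches.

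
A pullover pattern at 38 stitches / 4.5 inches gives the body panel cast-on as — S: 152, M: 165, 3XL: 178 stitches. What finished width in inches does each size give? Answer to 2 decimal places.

S 18.00 inches; M 19.54 inches; 3XL 21.08 inches.

38/4.5 = 8.444 sts per in.
S: 152 / 8.444 = 18.000 → 18.00 in.
M: 165 / 8.444 = 19.539 → 19.54 in.
3XL: 178 / 8.444 = 21.079 → 21.08 in.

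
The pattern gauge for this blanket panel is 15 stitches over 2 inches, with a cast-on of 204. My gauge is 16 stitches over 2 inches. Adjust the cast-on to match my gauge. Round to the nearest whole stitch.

CO 218 sts.

Scale factor = 16 / 15 = 1.067.
204 × 16 / 15 = 217.60 sts.
→ 218 sts.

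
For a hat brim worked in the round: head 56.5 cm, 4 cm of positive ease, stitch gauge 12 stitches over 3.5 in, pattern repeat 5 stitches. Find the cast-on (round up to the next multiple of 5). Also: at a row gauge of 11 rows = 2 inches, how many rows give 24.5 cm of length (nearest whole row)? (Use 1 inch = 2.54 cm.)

Cast on 85 stitches; work 53 rows.

Finished = 56.5 + 4 = 60.5 cm.
60.5 cm × 1/2.54 = 23.82 inches.
12/3.5 = 3.429 sts per in; 23.82 × 3.429 = 81.66 sts.
Next multiple of 5 → 85.
24.5 cm = 9.65 inches; × 5.5 = 53.05 → 53 rows.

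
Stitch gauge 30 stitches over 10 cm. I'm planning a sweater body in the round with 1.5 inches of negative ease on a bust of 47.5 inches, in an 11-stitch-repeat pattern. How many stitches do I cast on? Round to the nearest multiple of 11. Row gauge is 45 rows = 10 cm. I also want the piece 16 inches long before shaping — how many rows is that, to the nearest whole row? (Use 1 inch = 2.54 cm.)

Cast on 352 stitches; work 183 rows.

Finished = 47.5 − 1.5 = 46 inches.
46 inches × 2.54 = 116.84 cm.
30/10 = 3 sts per cm; 116.84 × 3 = 350.52 sts.
Nearest multiple of 11 → 352.
16 inches = 40.64 cm; × 4.5 = 182.88 → 183 rows.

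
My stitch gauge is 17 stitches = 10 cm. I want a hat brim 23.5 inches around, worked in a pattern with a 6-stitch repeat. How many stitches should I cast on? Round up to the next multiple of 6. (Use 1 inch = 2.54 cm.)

23.5 in = 23.5 × 2.54 = 59.69 cm.
17 / 10 = 1.7 sts/cm.
59.69 × 1.7 = 101.47 sts.
→ 102.

CO 102 sts.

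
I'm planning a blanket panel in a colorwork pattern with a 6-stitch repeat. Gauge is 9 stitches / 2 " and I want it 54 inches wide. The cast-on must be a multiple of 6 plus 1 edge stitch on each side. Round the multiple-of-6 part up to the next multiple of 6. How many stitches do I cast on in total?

9 / 2 = 4.5 sts per inch.
54 × 4.5 = 243.00 sts.
Less 2 edge sts → 241.00 for the repeat.
Next multiple of 6: 246.
Add back 2 edge sts → 248.

CO 248 sts.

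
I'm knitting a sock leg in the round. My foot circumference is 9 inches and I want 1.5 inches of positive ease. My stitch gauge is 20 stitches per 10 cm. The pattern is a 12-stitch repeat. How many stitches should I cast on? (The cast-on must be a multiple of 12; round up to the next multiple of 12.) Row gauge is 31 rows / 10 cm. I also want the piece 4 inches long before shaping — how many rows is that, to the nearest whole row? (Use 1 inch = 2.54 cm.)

Finished = 9 + 1.5 = 10.5 inches.
10.5 inches × 2.54 = 26.67 cm.
20/10 = 2 sts per cm; 26.67 × 2 = 53.34 sts.
Next multiple of 12 → 60.
4 inches = 10.16 cm; × 3.1 = 31.50 → 31 rows.

Cast on 60 stitches; work 31 rows.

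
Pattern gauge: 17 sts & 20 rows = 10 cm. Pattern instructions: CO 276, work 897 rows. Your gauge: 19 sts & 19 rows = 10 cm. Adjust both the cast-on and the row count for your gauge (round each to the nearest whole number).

Cast on 308 stitches; work 852 rows.

Stitches: 276 × 19/17 = 308.47 → 308.
Rows: 897 × 19/20 = 852.15 → 852.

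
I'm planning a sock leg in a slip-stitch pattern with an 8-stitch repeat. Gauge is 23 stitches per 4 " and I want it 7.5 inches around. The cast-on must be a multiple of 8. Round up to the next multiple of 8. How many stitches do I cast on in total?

Cast on 48 stitches.

23 / 4 = 5.75 sts per inch.
7.5 × 5.75 = 43.12 sts.
Next multiple of 8: 48.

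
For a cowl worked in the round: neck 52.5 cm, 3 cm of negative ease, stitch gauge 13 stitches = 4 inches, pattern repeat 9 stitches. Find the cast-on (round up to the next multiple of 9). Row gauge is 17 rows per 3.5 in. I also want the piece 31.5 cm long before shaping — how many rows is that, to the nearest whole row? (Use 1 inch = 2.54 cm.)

Finished = 52.5 − 3 = 49.5 cm.
49.5 cm × 1/2.54 = 19.49 inches.
13/4 = 3.25 sts per in; 19.49 × 3.25 = 63.34 sts.
Next multiple of 9 → 72.
31.5 cm = 12.40 inches; × 4.857 = 60.24 → 60 rows.

Cast on 72 stitches; work 60 rows.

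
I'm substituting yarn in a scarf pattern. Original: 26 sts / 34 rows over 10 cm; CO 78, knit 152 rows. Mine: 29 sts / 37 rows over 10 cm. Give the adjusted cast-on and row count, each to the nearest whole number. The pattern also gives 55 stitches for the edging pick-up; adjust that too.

Cast on 87 stitches; work 165 rows; edging pick-up 61 stitches.

Stitches: 78 × 29/26 = 87.00 → 87.
Rows: 152 × 37/34 = 165.41 → 165.
edging pick-up: 55 × 29/26 = 61.35 → 61.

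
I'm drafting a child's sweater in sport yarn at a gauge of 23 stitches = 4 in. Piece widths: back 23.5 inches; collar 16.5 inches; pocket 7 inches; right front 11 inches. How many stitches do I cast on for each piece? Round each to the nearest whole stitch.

Rate = 23/4 = 5.75 sts per in.
back: 23.5 × 5.75 = 135.12 → 135.
collar: 16.5 × 5.75 = 94.88 → 95.
pocket: 7 × 5.75 = 40.25 → 40.
right front: 11 × 5.75 = 63.25 → 63.

back 135; collar 95; pocket 40; right front 63.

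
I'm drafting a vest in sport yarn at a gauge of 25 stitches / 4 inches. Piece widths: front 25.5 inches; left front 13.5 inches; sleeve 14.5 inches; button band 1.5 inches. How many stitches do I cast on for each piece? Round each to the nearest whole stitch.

front 159; left front 84; sleeve 91; button band 9.

Rate = 25/4 = 6.25 sts per in.
front: 25.5 × 6.25 = 159.38 → 159.
left front: 13.5 × 6.25 = 84.38 → 84.
sleeve: 14.5 × 6.25 = 90.62 → 91.
button band: 1.5 × 6.25 = 9.38 → 9.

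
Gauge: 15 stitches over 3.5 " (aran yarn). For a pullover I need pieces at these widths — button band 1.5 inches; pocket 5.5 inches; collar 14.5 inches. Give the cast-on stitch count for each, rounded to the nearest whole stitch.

Rate = 15/3.5 = 4.286 sts per in.
button band: 1.5 × 4.286 = 6.43 → 6.
pocket: 5.5 × 4.286 = 23.57 → 24.
collar: 14.5 × 4.286 = 62.14 → 62.

button band 6; pocket 24; collar 62.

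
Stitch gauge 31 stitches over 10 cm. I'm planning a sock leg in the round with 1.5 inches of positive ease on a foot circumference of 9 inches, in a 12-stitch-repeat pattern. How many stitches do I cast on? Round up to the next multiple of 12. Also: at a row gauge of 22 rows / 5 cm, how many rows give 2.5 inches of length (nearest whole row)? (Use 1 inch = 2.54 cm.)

Cast on 84 stitches; work 28 rows.

Finished = 9 + 1.5 = 10.5 inches.
10.5 inches × 2.54 = 26.67 cm.
31/10 = 3.1 sts per cm; 26.67 × 3.1 = 82.68 sts.
Next multiple of 12 → 84.
2.5 inches = 6.35 cm; × 4.4 = 27.94 → 28 rows.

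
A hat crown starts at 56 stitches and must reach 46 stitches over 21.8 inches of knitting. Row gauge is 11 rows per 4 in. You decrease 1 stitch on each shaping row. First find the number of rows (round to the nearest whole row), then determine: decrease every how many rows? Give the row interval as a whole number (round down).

Decrease every 6th row.

Rows = 21.8 × 2.75 = 60.0 → 60 rows.
Stitches to remove: 10 → 10 shaping rows (at 1 st each).
60 / 10 = 6.00 → every 6 rows.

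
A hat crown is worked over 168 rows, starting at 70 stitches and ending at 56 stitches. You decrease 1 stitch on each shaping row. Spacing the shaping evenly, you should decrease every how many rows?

Stitches to remove: |56 − 70| = 14.
Shaping rows needed: 14 / 1 = 14.
168 rows / 14 = every 12 rows.

Decrease every 12th row.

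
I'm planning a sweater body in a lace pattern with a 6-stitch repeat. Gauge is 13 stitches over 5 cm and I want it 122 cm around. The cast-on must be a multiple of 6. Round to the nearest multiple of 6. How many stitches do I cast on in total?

318 stitches.

13 / 5 = 2.6 sts per cm.
122 × 2.6 = 317.20 sts.
Nearest multiple of 6: 318.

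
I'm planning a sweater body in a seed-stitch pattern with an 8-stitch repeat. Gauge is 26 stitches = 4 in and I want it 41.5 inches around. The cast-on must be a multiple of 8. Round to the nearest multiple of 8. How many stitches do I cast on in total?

26 / 4 = 6.5 sts per inch.
41.5 × 6.5 = 269.75 sts.
Nearest multiple of 8: 272.

CO 272 sts.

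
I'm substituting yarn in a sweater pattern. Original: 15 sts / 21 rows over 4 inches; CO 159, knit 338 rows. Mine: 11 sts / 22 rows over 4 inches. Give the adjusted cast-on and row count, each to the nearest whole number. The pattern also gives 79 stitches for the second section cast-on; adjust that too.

Stitches: 159 × 11/15 = 116.60 → 117.
Rows: 338 × 22/21 = 354.10 → 354.
second section cast-on: 79 × 11/15 = 57.93 → 58.

Cast on 117 stitches; work 354 rows; second section cast-on 58 stitches.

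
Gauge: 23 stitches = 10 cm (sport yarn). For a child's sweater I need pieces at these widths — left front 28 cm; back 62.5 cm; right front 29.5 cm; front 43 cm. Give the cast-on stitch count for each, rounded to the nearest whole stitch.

left front 64; back 144; right front 68; front 99.

Rate = 23/10 = 2.3 sts per cm.
left front: 28 × 2.3 = 64.40 → 64.
back: 62.5 × 2.3 = 143.75 → 144.
right front: 29.5 × 2.3 = 67.85 → 68.
front: 43 × 2.3 = 98.90 → 99.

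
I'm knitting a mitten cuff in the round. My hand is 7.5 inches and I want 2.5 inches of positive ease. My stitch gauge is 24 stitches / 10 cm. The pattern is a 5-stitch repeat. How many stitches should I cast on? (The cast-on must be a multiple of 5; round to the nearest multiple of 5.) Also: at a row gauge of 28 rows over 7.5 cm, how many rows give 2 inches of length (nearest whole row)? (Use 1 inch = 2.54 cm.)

Cast on 60 stitches; work 19 rows.

Finished = 7.5 + 2.5 = 10 inches.
10 inches × 2.54 = 25.40 cm.
24/10 = 2.4 sts per cm; 25.40 × 2.4 = 60.96 sts.
Nearest multiple of 5 → 60.
2 inches = 5.08 cm; × 3.733 = 18.97 → 19 rows.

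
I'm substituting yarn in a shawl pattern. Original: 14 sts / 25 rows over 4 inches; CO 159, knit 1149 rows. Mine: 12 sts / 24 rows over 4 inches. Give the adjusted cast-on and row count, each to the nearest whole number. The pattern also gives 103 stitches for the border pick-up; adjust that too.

Cast on 136 stitches; work 1103 rows; border pick-up 88 stitches.

Stitches: 159 × 12/14 = 136.29 → 136.
Rows: 1149 × 24/25 = 1103.04 → 1103.
border pick-up: 103 × 12/14 = 88.29 → 88.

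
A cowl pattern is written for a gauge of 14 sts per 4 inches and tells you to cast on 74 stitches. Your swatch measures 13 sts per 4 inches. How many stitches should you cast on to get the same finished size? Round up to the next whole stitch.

CO 69 sts.

Scale factor = 13 / 14 = 0.929.
74 × 13 / 14 = 68.71 sts.
→ 69 sts.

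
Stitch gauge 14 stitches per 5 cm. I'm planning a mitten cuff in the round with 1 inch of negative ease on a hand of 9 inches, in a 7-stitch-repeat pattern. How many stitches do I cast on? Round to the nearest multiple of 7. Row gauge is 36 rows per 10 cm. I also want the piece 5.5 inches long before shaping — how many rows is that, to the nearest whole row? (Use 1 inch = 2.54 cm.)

Finished = 9 − 1 = 8 inches.
8 inches × 2.54 = 20.32 cm.
14/5 = 2.8 sts per cm; 20.32 × 2.8 = 56.90 sts.
Nearest multiple of 7 → 56.
5.5 inches = 13.97 cm; × 3.6 = 50.29 → 50 rows.

Cast on 56 stitches; work 50 rows.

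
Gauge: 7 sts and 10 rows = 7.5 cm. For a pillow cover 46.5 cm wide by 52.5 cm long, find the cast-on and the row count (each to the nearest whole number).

Cast on 43 stitches and work 70 rows.

Stitch gauge = 7/7.5 = 0.933 sts/cm; 46.5 × 0.933 = 43.40 → 43 sts.
Row gauge = 10/7.5 = 1.333 rows/cm; 52.5 × 1.333 = 70.00 → 70 rows.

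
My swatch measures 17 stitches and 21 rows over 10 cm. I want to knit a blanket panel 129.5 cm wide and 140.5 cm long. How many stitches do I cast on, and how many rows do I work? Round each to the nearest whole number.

Stitch gauge = 17/10 = 1.7 sts/cm; 129.5 × 1.7 = 220.15 → 220 sts.
Row gauge = 21/10 = 2.1 rows/cm; 140.5 × 2.1 = 295.05 → 295 rows.

Cast on 220 stitches and work 295 rows.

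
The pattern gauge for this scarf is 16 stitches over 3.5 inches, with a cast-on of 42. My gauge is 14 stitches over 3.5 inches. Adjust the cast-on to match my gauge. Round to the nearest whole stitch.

Scale factor = 14 / 16 = 0.875.
42 × 14 / 16 = 36.75 sts.
→ 37 sts.

37 stitches.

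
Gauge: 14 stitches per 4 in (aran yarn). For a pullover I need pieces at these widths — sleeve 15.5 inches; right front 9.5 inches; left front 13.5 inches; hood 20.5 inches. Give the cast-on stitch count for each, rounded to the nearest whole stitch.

Rate = 14/4 = 3.5 sts per in.
sleeve: 15.5 × 3.5 = 54.25 → 54.
right front: 9.5 × 3.5 = 33.25 → 33.
left front: 13.5 × 3.5 = 47.25 → 47.
hood: 20.5 × 3.5 = 71.75 → 72.

sleeve 54; right front 33; left front 47; hood 72.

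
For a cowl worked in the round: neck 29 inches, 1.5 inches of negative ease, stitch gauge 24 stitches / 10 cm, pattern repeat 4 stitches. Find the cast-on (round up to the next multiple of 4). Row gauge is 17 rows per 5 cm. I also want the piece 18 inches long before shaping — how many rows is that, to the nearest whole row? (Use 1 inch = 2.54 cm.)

Finished = 29 − 1.5 = 27.5 inches.
27.5 inches × 2.54 = 69.85 cm.
24/10 = 2.4 sts per cm; 69.85 × 2.4 = 167.64 sts.
Next multiple of 4 → 168.
18 inches = 45.72 cm; × 3.4 = 155.45 → 155 rows.

Cast on 168 stitches; work 155 rows.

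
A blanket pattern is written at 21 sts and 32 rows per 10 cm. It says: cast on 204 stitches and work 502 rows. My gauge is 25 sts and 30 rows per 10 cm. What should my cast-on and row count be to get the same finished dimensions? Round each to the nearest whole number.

Cast on 243 stitches; work 471 rows.

Stitches: 204 × 25/21 = 242.86 → 243.
Rows: 502 × 30/32 = 470.62 → 471.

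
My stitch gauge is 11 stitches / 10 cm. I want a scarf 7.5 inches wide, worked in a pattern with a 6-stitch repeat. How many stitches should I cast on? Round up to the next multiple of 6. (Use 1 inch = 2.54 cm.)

7.5 in = 7.5 × 2.54 = 19.05 cm.
11 / 10 = 1.1 sts/cm.
19.05 × 1.1 = 20.95 sts.
→ 24.

24 stitches.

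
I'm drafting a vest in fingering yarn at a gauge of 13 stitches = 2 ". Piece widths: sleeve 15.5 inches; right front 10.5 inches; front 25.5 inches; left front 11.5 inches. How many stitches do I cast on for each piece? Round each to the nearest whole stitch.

Rate = 13/2 = 6.5 sts per in.
sleeve: 15.5 × 6.5 = 100.75 → 101.
right front: 10.5 × 6.5 = 68.25 → 68.
front: 25.5 × 6.5 = 165.75 → 166.
left front: 11.5 × 6.5 = 74.75 → 75.

sleeve 101; right front 68; front 166; left front 75.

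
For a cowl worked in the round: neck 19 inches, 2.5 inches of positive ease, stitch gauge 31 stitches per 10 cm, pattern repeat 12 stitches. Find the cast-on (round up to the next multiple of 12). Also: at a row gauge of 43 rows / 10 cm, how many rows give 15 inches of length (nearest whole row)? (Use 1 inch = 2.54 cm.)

Finished = 19 + 2.5 = 21.5 inches.
21.5 inches × 2.54 = 54.61 cm.
31/10 = 3.1 sts per cm; 54.61 × 3.1 = 169.29 sts.
Next multiple of 12 → 180.
15 inches = 38.10 cm; × 4.3 = 163.83 → 164 rows.

Cast on 180 stitches; work 164 rows.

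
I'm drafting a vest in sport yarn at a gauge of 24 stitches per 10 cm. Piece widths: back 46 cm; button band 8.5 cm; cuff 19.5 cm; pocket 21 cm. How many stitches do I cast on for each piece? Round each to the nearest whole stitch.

Rate = 24/10 = 2.4 sts per cm.
back: 46 × 2.4 = 110.40 → 110.
button band: 8.5 × 2.4 = 20.40 → 20.
cuff: 19.5 × 2.4 = 46.80 → 47.
pocket: 21 × 2.4 = 50.40 → 50.

back 110; button band 20; cuff 47; pocket 50.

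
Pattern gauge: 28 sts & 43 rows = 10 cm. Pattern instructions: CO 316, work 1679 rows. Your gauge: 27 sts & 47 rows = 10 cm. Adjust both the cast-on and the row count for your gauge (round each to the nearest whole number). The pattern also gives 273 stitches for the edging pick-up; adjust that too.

Cast on 305 stitches; work 1835 rows; edging pick-up 263 stitches.

Stitches: 316 × 27/28 = 304.71 → 305.
Rows: 1679 × 47/43 = 1835.19 → 1835.
edging pick-up: 273 × 27/28 = 263.25 → 263.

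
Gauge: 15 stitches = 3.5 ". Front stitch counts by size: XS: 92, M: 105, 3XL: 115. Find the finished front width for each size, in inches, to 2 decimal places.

15/3.5 = 4.286 sts per in.
XS: 92 / 4.286 = 21.467 → 21.47 in.
M: 105 / 4.286 = 24.500 → 24.50 in.
3XL: 115 / 4.286 = 26.833 → 26.83 in.

XS 21.47 inches; M 24.50 inches; 3XL 26.83 inches.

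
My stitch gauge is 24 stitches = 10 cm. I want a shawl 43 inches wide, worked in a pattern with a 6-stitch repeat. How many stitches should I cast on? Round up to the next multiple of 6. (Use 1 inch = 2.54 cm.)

264 stitches.

43 in = 43 × 2.54 = 109.22 cm.
24 / 10 = 2.4 sts/cm.
109.22 × 2.4 = 262.13 sts.
→ 264.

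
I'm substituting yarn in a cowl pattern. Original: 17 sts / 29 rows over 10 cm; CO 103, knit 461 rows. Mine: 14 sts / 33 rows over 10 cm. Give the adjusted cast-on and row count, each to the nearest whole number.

Cast on 85 stitches; work 525 rows.

Stitches: 103 × 14/17 = 84.82 → 85.
Rows: 461 × 33/29 = 524.59 → 525.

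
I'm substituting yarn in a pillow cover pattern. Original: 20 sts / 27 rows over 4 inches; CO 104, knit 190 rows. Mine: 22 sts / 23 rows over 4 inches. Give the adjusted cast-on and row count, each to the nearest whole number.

Cast on 114 stitches; work 162 rows.

Stitches: 104 × 22/20 = 114.40 → 114.
Rows: 190 × 23/27 = 161.85 → 162.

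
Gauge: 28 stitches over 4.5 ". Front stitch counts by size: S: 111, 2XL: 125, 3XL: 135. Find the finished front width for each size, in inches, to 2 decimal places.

S 17.84 inches; 2XL 20.09 inches; 3XL 21.70 inches.

28/4.5 = 6.222 sts per in.
S: 111 / 6.222 = 17.839 → 17.84 in.
2XL: 125 / 6.222 = 20.089 → 20.09 in.
3XL: 135 / 6.222 = 21.696 → 21.70 in.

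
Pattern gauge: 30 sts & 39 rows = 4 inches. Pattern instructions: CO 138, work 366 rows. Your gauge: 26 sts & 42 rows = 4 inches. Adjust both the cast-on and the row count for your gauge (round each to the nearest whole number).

Stitches: 138 × 26/30 = 119.60 → 120.
Rows: 366 × 42/39 = 394.15 → 394.

Cast on 120 stitches; work 394 rows.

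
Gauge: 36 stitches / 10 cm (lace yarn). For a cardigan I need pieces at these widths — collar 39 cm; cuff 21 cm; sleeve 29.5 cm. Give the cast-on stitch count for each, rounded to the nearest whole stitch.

collar 140; cuff 76; sleeve 106.

Rate = 36/10 = 3.6 sts per cm.
collar: 39 × 3.6 = 140.40 → 140.
cuff: 21 × 3.6 = 75.60 → 76.
sleeve: 29.5 × 3.6 = 106.20 → 106.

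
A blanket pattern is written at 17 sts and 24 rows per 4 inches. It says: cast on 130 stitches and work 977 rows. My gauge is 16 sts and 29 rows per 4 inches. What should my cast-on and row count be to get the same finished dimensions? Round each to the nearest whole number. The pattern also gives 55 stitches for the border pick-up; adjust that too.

Cast on 122 stitches; work 1181 rows; border pick-up 52 stitches.

Stitches: 130 × 16/17 = 122.35 → 122.
Rows: 977 × 29/24 = 1180.54 → 1181.
border pick-up: 55 × 16/17 = 51.76 → 52.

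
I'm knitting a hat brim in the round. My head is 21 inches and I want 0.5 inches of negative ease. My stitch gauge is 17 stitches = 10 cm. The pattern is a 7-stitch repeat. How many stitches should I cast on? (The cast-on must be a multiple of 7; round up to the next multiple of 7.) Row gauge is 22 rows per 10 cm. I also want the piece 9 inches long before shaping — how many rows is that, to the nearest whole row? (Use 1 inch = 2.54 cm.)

Finished = 21 − 0.5 = 20.5 inches.
20.5 inches × 2.54 = 52.07 cm.
17/10 = 1.7 sts per cm; 52.07 × 1.7 = 88.52 sts.
Next multiple of 7 → 91.
9 inches = 22.86 cm; × 2.2 = 50.29 → 50 rows.

Cast on 91 stitches; work 50 rows.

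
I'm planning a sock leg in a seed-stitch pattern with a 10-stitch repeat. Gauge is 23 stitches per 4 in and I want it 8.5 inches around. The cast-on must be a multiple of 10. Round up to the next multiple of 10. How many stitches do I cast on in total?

CO 50 sts.

23 / 4 = 5.75 sts per inch.
8.5 × 5.75 = 48.88 sts.
Next multiple of 10: 50.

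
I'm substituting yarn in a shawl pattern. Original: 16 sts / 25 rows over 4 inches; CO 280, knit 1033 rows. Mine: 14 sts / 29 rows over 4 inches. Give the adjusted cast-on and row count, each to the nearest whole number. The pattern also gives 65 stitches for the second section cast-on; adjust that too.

Cast on 245 stitches; work 1198 rows; second section cast-on 57 stitches.

Stitches: 280 × 14/16 = 245.00 → 245.
Rows: 1033 × 29/25 = 1198.28 → 1198.
second section cast-on: 65 × 14/16 = 56.88 → 57.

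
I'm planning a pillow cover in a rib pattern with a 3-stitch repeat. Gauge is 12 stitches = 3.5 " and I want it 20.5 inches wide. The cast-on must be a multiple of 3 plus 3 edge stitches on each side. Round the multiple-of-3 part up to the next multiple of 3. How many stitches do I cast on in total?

12 / 3.5 = 3.429 sts per inch.
20.5 × 3.429 = 70.29 sts.
Less 6 edge sts → 64.29 for the repeat.
Next multiple of 3: 66.
Add back 6 edge sts → 72.

Cast on 72 stitches.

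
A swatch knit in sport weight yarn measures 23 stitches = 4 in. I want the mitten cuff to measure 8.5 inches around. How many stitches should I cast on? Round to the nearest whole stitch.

Cast on 49 stitches.

23 stitches / 4 in = 5.75 stitches per inch.
8.5 × 5.75 = 48.88 stitches.
Round to nearest → 49.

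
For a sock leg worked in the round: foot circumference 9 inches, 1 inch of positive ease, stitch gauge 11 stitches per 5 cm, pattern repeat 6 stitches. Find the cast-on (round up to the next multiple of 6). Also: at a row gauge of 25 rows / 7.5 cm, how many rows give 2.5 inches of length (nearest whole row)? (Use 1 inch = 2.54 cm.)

Cast on 60 stitches; work 21 rows.

Finished = 9 + 1 = 10 inches.
10 inches × 2.54 = 25.40 cm.
11/5 = 2.2 sts per cm; 25.40 × 2.2 = 55.88 sts.
Next multiple of 6 → 60.
2.5 inches = 6.35 cm; × 3.333 = 21.17 → 21 rows.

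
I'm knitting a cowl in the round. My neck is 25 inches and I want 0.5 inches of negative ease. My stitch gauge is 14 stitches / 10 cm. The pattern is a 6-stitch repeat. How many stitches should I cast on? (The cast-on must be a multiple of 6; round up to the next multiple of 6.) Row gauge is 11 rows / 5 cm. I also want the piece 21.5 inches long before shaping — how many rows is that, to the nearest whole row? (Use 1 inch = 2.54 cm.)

Cast on 90 stitches; work 120 rows.

Finished = 25 − 0.5 = 24.5 inches.
24.5 inches × 2.54 = 62.23 cm.
14/10 = 1.4 sts per cm; 62.23 × 1.4 = 87.12 sts.
Next multiple of 6 → 90.
21.5 inches = 54.61 cm; × 2.2 = 120.14 → 120 rows.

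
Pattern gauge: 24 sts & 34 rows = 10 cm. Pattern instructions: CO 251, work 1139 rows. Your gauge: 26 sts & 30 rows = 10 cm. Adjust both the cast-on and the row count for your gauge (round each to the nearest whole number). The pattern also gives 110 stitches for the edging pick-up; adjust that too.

Stitches: 251 × 26/24 = 271.92 → 272.
Rows: 1139 × 30/34 = 1005.00 → 1005.
edging pick-up: 110 × 26/24 = 119.17 → 119.

Cast on 272 stitches; work 1005 rows; edging pick-up 119 stitches.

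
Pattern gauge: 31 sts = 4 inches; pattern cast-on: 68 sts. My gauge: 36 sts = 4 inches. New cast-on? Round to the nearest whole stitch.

Cast on 79 stitches.

Scale factor = 36 / 31 = 1.161.
68 × 36 / 31 = 78.97 sts.
→ 79 sts.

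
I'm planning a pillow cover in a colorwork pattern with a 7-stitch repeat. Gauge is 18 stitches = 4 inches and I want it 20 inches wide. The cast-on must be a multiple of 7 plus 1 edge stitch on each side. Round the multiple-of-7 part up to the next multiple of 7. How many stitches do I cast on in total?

18 / 4 = 4.5 sts per inch.
20 × 4.5 = 90.00 sts.
Less 2 edge sts → 88.00 for the repeat.
Next multiple of 7: 91.
Add back 2 edge sts → 93.

Cast on 93 stitches.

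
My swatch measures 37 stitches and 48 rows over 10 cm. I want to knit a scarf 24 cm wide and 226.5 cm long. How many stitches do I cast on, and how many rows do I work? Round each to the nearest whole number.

Cast on 89 stitches and work 1087 rows.

Stitch gauge = 37/10 = 3.7 sts/cm; 24 × 3.7 = 88.80 → 89 sts.
Row gauge = 48/10 = 4.8 rows/cm; 226.5 × 4.8 = 1087.20 → 1087 rows.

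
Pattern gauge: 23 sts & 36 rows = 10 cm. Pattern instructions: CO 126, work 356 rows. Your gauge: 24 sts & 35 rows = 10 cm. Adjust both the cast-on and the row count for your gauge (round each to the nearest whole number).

Cast on 131 stitches; work 346 rows.

Stitches: 126 × 24/23 = 131.48 → 131.
Rows: 356 × 35/36 = 346.11 → 346.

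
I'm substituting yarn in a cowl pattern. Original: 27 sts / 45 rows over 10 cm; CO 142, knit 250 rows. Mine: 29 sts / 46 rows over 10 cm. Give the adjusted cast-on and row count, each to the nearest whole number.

Stitches: 142 × 29/27 = 152.52 → 153.
Rows: 250 × 46/45 = 255.56 → 256.

Cast on 153 stitches; work 256 rows.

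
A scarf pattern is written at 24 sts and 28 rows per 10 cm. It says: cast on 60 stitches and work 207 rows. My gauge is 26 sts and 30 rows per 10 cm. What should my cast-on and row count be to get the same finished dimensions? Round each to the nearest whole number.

Stitches: 60 × 26/24 = 65.00 → 65.
Rows: 207 × 30/28 = 221.79 → 222.

Cast on 65 stitches; work 222 rows.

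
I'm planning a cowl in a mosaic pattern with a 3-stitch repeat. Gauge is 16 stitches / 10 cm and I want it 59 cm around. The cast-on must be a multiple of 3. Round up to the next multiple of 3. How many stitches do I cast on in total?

CO 96 sts.

16 / 10 = 1.6 sts per cm.
59 × 1.6 = 94.40 sts.
Next multiple of 3: 96.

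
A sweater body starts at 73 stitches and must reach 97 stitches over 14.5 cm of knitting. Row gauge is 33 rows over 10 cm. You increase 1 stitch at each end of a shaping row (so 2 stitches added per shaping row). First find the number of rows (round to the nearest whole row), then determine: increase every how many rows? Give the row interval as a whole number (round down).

Rows = 14.5 × 3.3 = 47.9 → 48 rows.
Stitches to add: 24 → 12 shaping rows (at 2 st each).
48 / 12 = 4.00 → every 4 rows.

Increase every 4th row.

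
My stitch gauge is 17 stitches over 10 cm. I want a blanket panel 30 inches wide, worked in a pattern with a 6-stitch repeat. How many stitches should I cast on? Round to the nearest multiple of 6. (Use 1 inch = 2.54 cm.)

Cast on 132 stitches.

30 in = 30 × 2.54 = 76.20 cm.
17 / 10 = 1.7 sts/cm.
76.20 × 1.7 = 129.54 sts.
→ 132.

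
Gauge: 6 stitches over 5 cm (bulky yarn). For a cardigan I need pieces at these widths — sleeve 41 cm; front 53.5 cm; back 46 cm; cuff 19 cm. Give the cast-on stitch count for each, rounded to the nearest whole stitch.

sleeve 49; front 64; back 55; cuff 23.

Rate = 6/5 = 1.2 sts per cm.
sleeve: 41 × 1.2 = 49.20 → 49.
front: 53.5 × 1.2 = 64.20 → 64.
back: 46 × 1.2 = 55.20 → 55.
cuff: 19 × 1.2 = 22.80 → 23.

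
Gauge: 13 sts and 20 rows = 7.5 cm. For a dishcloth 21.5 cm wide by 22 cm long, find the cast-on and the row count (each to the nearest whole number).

Cast on 37 stitches and work 59 rows.

Stitch gauge = 13/7.5 = 1.733 sts/cm; 21.5 × 1.733 = 37.27 → 37 sts.
Row gauge = 20/7.5 = 2.667 rows/cm; 22 × 2.667 = 58.67 → 59 rows.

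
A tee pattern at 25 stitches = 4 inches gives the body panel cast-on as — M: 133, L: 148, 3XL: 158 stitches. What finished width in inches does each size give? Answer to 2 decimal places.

25/4 = 6.25 sts per in.
M: 133 / 6.25 = 21.280 → 21.28 in.
L: 148 / 6.25 = 23.680 → 23.68 in.
3XL: 158 / 6.25 = 25.280 → 25.28 in.

M 21.28 inches; L 23.68 inches; 3XL 25.28 inches.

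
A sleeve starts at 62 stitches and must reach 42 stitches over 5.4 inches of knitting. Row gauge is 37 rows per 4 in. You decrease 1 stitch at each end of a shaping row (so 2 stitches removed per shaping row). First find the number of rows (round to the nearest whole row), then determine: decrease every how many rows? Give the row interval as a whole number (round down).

Decrease every 5th row.

Rows = 5.4 × 9.25 = 50.0 → 50 rows.
Stitches to remove: 20 → 10 shaping rows (at 2 st each).
50 / 10 = 5.00 → every 5 rows.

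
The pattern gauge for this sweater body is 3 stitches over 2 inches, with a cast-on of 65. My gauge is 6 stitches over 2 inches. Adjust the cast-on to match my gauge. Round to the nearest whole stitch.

Scale factor = 6 / 3 = 2.000.
65 × 6 / 3 = 130.00 sts.

130 stitches.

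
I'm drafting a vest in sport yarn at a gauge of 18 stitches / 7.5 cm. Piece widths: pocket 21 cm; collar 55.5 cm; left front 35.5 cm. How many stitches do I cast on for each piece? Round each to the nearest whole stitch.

Rate = 18/7.5 = 2.4 sts per cm.
pocket: 21 × 2.4 = 50.40 → 50.
collar: 55.5 × 2.4 = 133.20 → 133.
left front: 35.5 × 2.4 = 85.20 → 85.

pocket 50; collar 133; left front 85.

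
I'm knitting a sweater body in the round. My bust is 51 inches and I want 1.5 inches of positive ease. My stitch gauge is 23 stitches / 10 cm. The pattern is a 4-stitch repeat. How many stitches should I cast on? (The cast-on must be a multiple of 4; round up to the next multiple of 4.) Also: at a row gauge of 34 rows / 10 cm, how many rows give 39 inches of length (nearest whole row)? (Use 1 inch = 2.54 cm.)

Cast on 308 stitches; work 337 rows.

Finished = 51 + 1.5 = 52.5 inches.
52.5 inches × 2.54 = 133.35 cm.
23/10 = 2.3 sts per cm; 133.35 × 2.3 = 306.70 sts.
Next multiple of 4 → 308.
39 inches = 99.06 cm; × 3.4 = 336.80 → 337 rows.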